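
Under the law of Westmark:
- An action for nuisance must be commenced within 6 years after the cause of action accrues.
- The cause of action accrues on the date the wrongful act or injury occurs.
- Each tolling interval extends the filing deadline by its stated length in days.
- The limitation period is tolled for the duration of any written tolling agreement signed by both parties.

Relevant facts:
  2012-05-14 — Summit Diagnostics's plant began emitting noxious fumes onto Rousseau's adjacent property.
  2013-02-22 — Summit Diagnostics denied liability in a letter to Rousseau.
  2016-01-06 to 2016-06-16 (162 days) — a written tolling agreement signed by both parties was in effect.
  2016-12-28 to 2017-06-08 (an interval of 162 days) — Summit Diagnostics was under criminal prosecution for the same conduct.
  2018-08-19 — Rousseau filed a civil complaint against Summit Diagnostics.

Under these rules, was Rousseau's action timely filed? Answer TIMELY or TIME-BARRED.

TIMELY

The claim accrued on 2012-05-14, when the wrongful act occurred.
The untolled deadline — 6 years after 2012-05-14 — is 2018-05-14.
The written tolling agreement from 2016-01-06 to 2016-06-16 tolled the period for 162 days, extending the deadline to 2018-10-23.
No stated provision tolls the period for a criminal prosecution, so the interval from 2016-12-28 to 2017-06-08 has no effect on the deadline.
The other events in the timeline have no effect on the limitation period under the stated rules.
Filing on 2018-08-19 beat the 2018-10-23 deadline — the action is timely.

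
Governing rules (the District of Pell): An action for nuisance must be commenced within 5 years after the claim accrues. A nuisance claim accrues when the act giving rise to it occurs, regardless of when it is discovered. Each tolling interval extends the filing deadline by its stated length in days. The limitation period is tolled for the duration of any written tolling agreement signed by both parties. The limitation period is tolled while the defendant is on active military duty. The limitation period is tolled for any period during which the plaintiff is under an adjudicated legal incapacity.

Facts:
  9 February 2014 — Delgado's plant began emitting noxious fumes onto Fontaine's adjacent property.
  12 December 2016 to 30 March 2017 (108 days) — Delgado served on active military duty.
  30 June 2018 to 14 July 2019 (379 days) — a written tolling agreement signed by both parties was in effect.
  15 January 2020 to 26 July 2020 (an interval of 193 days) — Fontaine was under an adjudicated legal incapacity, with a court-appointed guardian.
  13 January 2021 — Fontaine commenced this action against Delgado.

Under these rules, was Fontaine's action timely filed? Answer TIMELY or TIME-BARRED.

TIME-BARRED

The claim accrued on 9 February 2014, when the wrongful act occurred.
The untolled deadline — 5 years after 9 February 2014 — is 9 February 2019.
The defendant's active military service from 12 December 2016 to 30 March 2017 tolled the period for 108 days, extending the deadline to 28 May 2019.
Because the written tolling agreement ran from 30 June 2018 to 14 July 2019, the deadline is extended by 379 days to 10 June 2020.
The period was tolled for 193 days by the plaintiff's legal incapacity (15 January 2020 to 26 July 2020), pushing the deadline to 20 December 2020.
The 13 January 2021 filing falls after the 20 December 2020 deadline; the claim is time-barred.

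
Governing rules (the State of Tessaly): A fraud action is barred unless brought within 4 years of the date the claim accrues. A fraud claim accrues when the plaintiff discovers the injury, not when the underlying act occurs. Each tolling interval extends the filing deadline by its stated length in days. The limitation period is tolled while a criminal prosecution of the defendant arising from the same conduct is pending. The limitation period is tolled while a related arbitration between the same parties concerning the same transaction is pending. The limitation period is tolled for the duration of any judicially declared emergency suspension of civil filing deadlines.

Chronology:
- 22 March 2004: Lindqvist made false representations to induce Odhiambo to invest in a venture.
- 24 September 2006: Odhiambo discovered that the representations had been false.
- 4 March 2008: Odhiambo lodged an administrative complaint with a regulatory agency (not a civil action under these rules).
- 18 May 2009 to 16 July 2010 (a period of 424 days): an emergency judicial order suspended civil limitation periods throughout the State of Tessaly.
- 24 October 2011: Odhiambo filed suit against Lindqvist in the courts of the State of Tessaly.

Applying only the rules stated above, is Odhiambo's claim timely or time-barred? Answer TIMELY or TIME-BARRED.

Under the discovery rule, the claim accrued on 24 September 2006, when Odhiambo discovered the injury — not on the 22 March 2004 date of the underlying act.
The untolled deadline — 4 years after 24 September 2006 — is 24 September 2010.
Because the emergency suspension of filing deadlines ran from 18 May 2009 to 16 July 2010, the deadline is extended by 424 days to 22 November 2011.
None of the other events listed affects the running of the period under the stated rules.
Filing on 24 October 2011 beat the 22 November 2011 deadline — the action is timely.

TIMELY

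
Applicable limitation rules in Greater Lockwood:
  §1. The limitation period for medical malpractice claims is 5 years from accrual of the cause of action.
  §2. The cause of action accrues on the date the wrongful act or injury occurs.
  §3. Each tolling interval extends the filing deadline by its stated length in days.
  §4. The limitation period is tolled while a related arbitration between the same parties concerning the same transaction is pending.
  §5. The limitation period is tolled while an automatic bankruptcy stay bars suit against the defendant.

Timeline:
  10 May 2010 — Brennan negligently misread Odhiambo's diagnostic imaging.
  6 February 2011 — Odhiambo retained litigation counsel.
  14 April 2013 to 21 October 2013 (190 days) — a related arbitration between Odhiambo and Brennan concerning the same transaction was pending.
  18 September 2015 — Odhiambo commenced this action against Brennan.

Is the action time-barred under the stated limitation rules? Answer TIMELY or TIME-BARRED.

The cause of action accrued on 10 May 2010, the date of the act.
The untolled deadline — 5 years after 10 May 2010 — is 10 May 2015.
Because the pending related arbitration ran from 14 April 2013 to 21 October 2013, the deadline is extended by 190 days to 16 November 2015.
The other events in the timeline have no effect on the limitation period under the stated rules.
The 18 September 2015 filing precedes the 16 November 2015 deadline; the claim is timely.

TIMELY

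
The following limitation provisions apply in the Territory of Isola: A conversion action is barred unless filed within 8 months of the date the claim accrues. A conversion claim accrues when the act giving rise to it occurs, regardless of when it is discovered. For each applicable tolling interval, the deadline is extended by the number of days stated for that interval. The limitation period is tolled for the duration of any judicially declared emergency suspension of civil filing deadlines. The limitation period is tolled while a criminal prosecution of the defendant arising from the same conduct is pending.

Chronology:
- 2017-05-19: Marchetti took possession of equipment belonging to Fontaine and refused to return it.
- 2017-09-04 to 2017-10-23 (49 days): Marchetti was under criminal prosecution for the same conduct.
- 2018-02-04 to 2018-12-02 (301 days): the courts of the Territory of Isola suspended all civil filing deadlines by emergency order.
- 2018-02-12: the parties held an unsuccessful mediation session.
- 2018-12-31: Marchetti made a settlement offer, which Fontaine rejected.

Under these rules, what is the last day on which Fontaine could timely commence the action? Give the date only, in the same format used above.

The claim accrued on 2017-05-19, when the wrongful act occurred.
The untolled deadline — 8 months after 2017-05-19 — is 2018-01-19.
The period was tolled for 49 days by the pending criminal prosecution (2017-09-04 to 2017-10-23), pushing the deadline to 2018-03-09.
The period was tolled for 301 days by the emergency suspension of filing deadlines (2018-02-04 to 2018-12-02), pushing the deadline to 2019-01-04.
None of the other events listed affects the running of the period under the stated rules.

2019-01-04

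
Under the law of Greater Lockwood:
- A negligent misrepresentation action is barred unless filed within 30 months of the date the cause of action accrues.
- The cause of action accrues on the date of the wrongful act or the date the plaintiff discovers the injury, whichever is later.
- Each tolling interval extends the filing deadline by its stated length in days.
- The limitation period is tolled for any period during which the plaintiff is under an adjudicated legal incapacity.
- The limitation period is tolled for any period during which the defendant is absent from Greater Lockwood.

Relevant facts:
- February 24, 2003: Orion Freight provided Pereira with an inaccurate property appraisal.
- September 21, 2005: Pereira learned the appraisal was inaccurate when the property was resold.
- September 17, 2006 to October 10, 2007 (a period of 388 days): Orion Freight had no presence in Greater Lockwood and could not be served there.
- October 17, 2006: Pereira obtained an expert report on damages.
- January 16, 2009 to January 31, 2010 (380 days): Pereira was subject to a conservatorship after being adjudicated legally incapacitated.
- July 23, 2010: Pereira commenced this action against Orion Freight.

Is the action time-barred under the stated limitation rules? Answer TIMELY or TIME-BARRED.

Taking the later of the act (February 24, 2003) and discovery (September 21, 2005), the claim accrued on September 21, 2005.
Adding the 30 months base period to September 21, 2005 gives a deadline of March 21, 2008, before any tolling.
Because the defendant's absence from the jurisdiction ran from September 17, 2006 to October 10, 2007, the deadline is extended by 388 days to April 13, 2009.
The plaintiff's legal incapacity from January 16, 2009 to January 31, 2010 tolled the period for 380 days, extending the deadline to April 28, 2010.
None of the other events listed affects the running of the period under the stated rules.
Filing on July 23, 2010 missed the April 28, 2010 deadline — the action is time-barred.

TIME-BARRED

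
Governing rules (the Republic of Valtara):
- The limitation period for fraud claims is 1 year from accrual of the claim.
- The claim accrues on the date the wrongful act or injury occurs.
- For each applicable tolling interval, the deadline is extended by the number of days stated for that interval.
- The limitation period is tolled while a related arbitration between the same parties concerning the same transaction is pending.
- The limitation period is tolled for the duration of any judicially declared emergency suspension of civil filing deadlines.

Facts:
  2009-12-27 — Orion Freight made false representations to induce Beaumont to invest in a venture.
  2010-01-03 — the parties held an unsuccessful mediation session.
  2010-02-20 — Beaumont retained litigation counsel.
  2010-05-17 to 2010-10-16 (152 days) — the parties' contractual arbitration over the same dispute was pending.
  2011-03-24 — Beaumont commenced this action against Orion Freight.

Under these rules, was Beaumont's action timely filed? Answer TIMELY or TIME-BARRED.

TIMELY

The claim accrued on 2009-12-27, when the wrongful act occurred.
Adding the 1 year base period to 2009-12-27 gives a deadline of 2010-12-27, before any tolling.
Because the pending related arbitration ran from 2010-05-17 to 2010-10-16, the deadline is extended by 152 days to 2011-05-28.
Nothing else in the chronology tolls or restarts the period.
Beaumont filed on 2011-03-24, before the 2011-05-28 deadline, so the action is timely.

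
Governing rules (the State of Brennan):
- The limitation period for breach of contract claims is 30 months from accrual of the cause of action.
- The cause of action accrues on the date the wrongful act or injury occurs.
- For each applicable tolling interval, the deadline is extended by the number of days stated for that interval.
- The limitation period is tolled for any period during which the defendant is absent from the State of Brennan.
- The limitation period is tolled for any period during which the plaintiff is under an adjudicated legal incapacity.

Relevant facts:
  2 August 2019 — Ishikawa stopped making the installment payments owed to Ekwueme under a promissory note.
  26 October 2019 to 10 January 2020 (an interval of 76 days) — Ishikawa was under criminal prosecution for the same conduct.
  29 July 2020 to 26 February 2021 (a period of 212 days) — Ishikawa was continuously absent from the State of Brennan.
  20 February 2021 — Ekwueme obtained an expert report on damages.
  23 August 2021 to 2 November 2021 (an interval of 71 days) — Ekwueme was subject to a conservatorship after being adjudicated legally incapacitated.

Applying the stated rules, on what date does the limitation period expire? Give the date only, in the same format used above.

The limitation period began to run on 2 August 2019.
The untolled deadline — 30 months after 2 August 2019 — is 2 February 2022.
The defendant's absence from the jurisdiction from 29 July 2020 to 26 February 2021 tolled the period for 212 days, extending the deadline to 2 September 2022.
Because the plaintiff's legal incapacity ran from 23 August 2021 to 2 November 2021, the deadline is extended by 71 days to 12 November 2022.
Although a criminal prosecution ran from 26 October 2019 to 10 January 2020, the stated rules do not make that a tolling event, so it is disregarded.
The other events in the timeline have no effect on the limitation period under the stated rules.

12 November 2022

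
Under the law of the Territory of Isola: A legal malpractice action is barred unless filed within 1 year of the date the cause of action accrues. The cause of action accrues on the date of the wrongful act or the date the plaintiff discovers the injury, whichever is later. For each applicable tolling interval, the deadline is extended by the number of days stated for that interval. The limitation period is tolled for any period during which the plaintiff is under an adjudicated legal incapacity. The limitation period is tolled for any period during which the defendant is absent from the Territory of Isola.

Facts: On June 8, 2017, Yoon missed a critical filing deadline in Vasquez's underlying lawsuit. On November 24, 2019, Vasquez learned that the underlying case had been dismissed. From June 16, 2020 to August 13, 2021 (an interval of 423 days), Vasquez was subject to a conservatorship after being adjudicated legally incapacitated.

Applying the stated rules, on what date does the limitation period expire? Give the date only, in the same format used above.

January 21, 2022

Because discovery on November 24, 2019 post-dates the June 8, 2017 act, accrual under the later-of rule falls on November 24, 2019.
Adding the 1 year base period to November 24, 2019 gives a deadline of November 24, 2020, before any tolling.
The plaintiff's legal incapacity from June 16, 2020 to August 13, 2021 tolled the period for 423 days, extending the deadline to January 21, 2022.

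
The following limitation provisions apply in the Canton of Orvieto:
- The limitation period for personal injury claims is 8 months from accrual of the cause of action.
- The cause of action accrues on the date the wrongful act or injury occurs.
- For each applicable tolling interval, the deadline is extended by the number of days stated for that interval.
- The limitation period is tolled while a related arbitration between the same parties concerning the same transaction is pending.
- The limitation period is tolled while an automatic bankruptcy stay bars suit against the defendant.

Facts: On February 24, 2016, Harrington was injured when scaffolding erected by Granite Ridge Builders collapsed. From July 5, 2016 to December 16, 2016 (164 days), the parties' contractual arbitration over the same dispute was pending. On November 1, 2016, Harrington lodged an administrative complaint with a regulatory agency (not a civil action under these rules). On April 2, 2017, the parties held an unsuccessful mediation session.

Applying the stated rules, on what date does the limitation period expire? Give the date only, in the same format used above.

April 6, 2017

The limitation period began to run on February 24, 2016.
The untolled deadline — 8 months after February 24, 2016 — is October 24, 2016.
The period was tolled for 164 days by the pending related arbitration (July 5, 2016 to December 16, 2016), pushing the deadline to April 6, 2017.
The other events in the timeline have no effect on the limitation period under the stated rules.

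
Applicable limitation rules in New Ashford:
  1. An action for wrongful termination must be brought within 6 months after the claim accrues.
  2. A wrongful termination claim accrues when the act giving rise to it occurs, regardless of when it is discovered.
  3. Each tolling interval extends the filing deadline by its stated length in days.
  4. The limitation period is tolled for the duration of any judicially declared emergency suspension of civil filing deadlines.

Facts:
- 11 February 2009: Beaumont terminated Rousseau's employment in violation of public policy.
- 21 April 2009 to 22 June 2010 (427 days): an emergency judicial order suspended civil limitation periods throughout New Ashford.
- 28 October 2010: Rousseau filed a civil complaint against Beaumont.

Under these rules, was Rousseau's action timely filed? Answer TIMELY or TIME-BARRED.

The claim accrued on 11 February 2009, the date of the act.
The untolled deadline — 6 months after 11 February 2009 — is 11 August 2009.
The period was tolled for 427 days by the emergency suspension of filing deadlines (21 April 2009 to 22 June 2010), pushing the deadline to 12 October 2010.
The 28 October 2010 filing falls after the 12 October 2010 deadline; the claim is time-barred.

TIME-BARRED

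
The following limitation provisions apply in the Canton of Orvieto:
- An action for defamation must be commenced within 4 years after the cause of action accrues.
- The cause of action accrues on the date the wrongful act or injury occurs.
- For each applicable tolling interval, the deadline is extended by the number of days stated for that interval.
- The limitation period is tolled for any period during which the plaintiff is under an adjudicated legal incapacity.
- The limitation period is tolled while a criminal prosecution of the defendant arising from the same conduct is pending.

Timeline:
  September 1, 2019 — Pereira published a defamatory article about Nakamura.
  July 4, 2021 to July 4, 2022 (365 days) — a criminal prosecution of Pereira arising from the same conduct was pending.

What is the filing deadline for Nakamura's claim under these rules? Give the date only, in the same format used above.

The limitation period began to run on September 1, 2019.
4 years from September 1, 2019 is September 1, 2023.
The pending criminal prosecution from July 4, 2021 to July 4, 2022 tolled the period for 365 days, extending the deadline to August 31, 2024.

August 31, 2024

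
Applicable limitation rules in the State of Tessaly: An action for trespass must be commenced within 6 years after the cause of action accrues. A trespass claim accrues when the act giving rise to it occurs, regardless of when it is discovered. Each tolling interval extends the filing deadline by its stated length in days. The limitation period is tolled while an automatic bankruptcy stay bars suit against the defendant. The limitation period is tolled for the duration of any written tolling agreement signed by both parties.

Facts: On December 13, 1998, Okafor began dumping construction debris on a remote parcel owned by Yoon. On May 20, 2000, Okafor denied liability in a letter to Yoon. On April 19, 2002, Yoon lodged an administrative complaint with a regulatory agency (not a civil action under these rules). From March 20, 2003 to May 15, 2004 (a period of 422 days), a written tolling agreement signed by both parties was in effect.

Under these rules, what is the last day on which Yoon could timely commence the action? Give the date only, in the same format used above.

February 8, 2006

The claim accrued on December 13, 1998, when the wrongful act occurred.
The untolled deadline — 6 years after December 13, 1998 — is December 13, 2004.
The period was tolled for 422 days by the written tolling agreement (March 20, 2003 to May 15, 2004), pushing the deadline to February 8, 2006.
None of the other events listed affects the running of the period under the stated rules.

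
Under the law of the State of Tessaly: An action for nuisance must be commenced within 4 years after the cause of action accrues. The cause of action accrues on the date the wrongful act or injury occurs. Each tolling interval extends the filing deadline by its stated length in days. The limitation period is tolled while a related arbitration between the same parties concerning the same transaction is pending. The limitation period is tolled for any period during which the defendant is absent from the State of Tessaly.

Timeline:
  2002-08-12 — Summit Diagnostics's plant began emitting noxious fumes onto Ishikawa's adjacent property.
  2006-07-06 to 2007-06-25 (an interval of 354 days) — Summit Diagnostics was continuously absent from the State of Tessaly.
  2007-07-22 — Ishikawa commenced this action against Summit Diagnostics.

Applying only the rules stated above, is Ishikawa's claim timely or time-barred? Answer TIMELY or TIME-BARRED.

TIMELY

The cause of action accrued on 2002-08-12, the date of the act.
The untolled deadline — 4 years after 2002-08-12 — is 2006-08-12.
The period was tolled for 354 days by the defendant's absence from the jurisdiction (2006-07-06 to 2007-06-25), pushing the deadline to 2007-08-01.
Filing on 2007-07-22 beat the 2007-08-01 deadline — the action is timely.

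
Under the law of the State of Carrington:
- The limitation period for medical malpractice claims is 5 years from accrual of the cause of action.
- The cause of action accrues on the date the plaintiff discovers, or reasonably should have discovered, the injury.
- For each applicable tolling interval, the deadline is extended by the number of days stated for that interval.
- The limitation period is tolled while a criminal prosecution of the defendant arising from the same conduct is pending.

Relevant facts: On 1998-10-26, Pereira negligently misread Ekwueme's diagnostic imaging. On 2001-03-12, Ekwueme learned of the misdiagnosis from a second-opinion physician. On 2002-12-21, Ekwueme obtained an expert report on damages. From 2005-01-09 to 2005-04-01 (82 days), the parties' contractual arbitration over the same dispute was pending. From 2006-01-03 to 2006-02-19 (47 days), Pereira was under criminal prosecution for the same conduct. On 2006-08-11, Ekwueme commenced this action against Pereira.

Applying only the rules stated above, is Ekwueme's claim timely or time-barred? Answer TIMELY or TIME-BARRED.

Accrual is tied to discovery, so the period began on 2001-03-12 rather than on 1998-10-26 when the act occurred.
Adding the 5 years base period to 2001-03-12 gives a deadline of 2006-03-12, before any tolling.
The pending criminal prosecution from 2006-01-03 to 2006-02-19 tolled the period for 47 days, extending the deadline to 2006-04-28.
The pending related arbitration from 2005-01-09 to 2005-04-01 does not toll the period, because no stated rule makes a pending arbitration a tolling event.
Nothing else in the chronology tolls or restarts the period.
The 2006-08-11 filing falls after the 2006-04-28 deadline; the claim is time-barred.

TIME-BARRED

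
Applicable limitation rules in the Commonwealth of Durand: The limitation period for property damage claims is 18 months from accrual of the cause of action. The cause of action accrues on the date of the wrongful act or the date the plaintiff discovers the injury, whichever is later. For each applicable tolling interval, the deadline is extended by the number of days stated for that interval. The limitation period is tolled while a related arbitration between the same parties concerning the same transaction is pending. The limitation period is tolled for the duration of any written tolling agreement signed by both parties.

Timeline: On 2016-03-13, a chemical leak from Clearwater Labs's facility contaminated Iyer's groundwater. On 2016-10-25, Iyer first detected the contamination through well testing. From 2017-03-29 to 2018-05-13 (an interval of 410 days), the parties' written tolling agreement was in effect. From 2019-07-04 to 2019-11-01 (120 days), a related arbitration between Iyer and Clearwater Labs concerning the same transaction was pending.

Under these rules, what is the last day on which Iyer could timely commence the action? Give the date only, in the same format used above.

The claim accrued on 2016-10-25 — the later of the 2016-03-13 act and the 2016-10-25 discovery.
Adding the 18 months base period to 2016-10-25 gives a deadline of 2018-04-25, before any tolling.
The written tolling agreement from 2017-03-29 to 2018-05-13 tolled the period for 410 days, extending the deadline to 2019-06-09.
The pending related arbitration starting 2019-07-04 came too late — the period had run on 2019-06-09 — and so does not extend the deadline.

2019-06-09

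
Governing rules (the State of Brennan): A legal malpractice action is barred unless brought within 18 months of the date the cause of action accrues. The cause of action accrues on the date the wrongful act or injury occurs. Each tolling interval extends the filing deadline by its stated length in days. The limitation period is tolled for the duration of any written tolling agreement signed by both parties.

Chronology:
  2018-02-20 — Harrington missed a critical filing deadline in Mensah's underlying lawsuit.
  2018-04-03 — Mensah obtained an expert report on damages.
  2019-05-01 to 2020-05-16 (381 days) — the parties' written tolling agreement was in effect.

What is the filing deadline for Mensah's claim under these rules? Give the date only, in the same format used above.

The claim accrued on 2018-02-20, when the wrongful act occurred.
Adding the 18 months base period to 2018-02-20 gives a deadline of 2019-08-20, before any tolling.
The period was tolled for 381 days by the written tolling agreement (2019-05-01 to 2020-05-16), pushing the deadline to 2020-09-04.
Nothing else in the chronology tolls or restarts the period.

2020-09-04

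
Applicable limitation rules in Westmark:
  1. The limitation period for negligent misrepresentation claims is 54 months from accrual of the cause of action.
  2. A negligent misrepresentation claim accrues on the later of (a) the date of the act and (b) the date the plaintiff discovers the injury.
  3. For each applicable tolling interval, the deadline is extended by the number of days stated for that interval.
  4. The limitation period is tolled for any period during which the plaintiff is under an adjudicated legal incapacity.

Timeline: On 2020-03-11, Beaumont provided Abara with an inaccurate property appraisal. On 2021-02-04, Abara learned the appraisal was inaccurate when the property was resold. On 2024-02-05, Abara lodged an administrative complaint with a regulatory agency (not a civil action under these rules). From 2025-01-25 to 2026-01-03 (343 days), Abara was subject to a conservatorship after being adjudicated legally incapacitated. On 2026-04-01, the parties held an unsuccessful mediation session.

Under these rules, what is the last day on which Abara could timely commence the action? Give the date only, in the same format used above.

2026-07-13

Because discovery on 2021-02-04 post-dates the 2020-03-11 act, accrual under the later-of rule falls on 2021-02-04.
Adding the 54 months base period to 2021-02-04 gives a deadline of 2025-08-04, before any tolling.
Because the plaintiff's legal incapacity ran from 2025-01-25 to 2026-01-03, the deadline is extended by 343 days to 2026-07-13.
The other events in the timeline have no effect on the limitation period under the stated rules.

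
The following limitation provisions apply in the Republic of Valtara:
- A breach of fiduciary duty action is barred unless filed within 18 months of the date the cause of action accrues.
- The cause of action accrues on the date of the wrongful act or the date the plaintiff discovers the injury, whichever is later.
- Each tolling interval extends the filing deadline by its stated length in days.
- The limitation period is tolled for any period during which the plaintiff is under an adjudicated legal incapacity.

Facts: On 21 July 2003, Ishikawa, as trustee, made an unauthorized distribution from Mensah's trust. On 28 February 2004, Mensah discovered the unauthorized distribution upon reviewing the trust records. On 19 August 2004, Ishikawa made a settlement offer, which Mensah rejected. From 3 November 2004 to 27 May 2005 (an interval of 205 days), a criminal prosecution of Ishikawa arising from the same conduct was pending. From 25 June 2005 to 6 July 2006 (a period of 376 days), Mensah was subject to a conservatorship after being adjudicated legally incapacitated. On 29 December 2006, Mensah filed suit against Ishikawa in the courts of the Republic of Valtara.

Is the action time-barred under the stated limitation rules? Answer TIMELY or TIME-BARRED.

The claim accrued on 28 February 2004 — the later of the 21 July 2003 act and the 28 February 2004 discovery.
18 months from 28 February 2004 is 28 August 2005.
The period was tolled for 376 days by the plaintiff's legal incapacity (25 June 2005 to 6 July 2006), pushing the deadline to 8 September 2006.
Although a criminal prosecution ran from 3 November 2004 to 27 May 2005, the stated rules do not make that a tolling event, so it is disregarded.
Nothing else in the chronology tolls or restarts the period.
The 29 December 2006 filing falls after the 8 September 2006 deadline; the claim is time-barred.

TIME-BARRED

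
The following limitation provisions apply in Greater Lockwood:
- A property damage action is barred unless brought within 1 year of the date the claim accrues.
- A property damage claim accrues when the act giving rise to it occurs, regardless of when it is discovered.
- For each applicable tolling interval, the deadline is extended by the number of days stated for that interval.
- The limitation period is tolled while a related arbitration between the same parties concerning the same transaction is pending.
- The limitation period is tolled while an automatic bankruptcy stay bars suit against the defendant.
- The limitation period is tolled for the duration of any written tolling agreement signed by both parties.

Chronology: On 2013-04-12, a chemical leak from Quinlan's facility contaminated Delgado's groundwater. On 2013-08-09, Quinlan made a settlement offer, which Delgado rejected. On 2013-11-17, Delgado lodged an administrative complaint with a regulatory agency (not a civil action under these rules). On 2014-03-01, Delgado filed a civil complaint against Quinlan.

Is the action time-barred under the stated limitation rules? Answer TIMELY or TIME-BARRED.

The claim accrued on 2013-04-12, the date of the act.
1 year from 2013-04-12 is 2014-04-12.
None of the other events listed affects the running of the period under the stated rules.
Delgado filed on 2014-03-01, before the 2014-04-12 deadline, so the action is timely.

TIMELY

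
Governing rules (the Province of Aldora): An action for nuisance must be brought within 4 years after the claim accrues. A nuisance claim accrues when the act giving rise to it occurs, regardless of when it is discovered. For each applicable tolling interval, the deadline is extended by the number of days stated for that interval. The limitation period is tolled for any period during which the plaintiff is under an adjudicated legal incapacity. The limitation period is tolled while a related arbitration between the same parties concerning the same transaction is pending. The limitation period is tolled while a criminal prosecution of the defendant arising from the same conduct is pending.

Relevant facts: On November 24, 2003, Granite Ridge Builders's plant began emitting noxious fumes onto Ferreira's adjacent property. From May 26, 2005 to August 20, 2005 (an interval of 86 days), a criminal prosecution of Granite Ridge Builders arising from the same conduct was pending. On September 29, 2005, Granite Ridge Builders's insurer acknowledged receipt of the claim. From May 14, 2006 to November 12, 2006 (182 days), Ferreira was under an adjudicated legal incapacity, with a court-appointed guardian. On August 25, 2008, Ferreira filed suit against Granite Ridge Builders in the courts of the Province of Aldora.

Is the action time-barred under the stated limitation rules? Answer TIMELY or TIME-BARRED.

The claim accrued on November 24, 2003, when the wrongful act occurred.
Adding the 4 years base period to November 24, 2003 gives a deadline of November 24, 2007, before any tolling.
The period was tolled for 86 days by the pending criminal prosecution (May 26, 2005 to August 20, 2005), pushing the deadline to February 18, 2008.
The period was tolled for 182 days by the plaintiff's legal incapacity (May 14, 2006 to November 12, 2006), pushing the deadline to August 18, 2008.
Nothing else in the chronology tolls or restarts the period.
The August 25, 2008 filing falls after the August 18, 2008 deadline; the claim is time-barred.

TIME-BARRED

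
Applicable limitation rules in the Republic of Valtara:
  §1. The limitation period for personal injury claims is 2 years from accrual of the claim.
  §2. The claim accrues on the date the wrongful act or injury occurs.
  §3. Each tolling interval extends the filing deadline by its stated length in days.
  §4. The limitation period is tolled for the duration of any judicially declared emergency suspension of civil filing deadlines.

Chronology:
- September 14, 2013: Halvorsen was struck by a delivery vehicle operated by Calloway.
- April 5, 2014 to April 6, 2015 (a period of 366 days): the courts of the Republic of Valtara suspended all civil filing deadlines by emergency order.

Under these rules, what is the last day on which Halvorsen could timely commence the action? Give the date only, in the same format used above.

The claim accrued on September 14, 2013, the date of the act.
Adding the 2 years base period to September 14, 2013 gives a deadline of September 14, 2015, before any tolling.
Because the emergency suspension of filing deadlines ran from April 5, 2014 to April 6, 2015, the deadline is extended by 366 days to September 14, 2016.

September 14, 2016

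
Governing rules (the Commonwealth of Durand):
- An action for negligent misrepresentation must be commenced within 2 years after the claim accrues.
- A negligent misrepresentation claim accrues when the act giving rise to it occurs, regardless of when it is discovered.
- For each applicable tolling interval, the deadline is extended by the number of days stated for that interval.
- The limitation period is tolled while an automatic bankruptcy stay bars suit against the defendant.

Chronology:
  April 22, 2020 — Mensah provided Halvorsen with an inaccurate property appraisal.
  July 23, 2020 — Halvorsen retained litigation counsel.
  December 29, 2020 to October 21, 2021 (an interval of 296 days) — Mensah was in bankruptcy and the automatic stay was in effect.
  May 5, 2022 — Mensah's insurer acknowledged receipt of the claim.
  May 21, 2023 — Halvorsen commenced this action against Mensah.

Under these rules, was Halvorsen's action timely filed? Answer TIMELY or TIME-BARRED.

TIME-BARRED

The limitation period began to run on April 22, 2020.
Adding the 2 years base period to April 22, 2020 gives a deadline of April 22, 2022, before any tolling.
The period was tolled for 296 days by the automatic bankruptcy stay (December 29, 2020 to October 21, 2021), pushing the deadline to February 12, 2023.
None of the other events listed affects the running of the period under the stated rules.
The May 21, 2023 filing falls after the February 12, 2023 deadline; the claim is time-barred.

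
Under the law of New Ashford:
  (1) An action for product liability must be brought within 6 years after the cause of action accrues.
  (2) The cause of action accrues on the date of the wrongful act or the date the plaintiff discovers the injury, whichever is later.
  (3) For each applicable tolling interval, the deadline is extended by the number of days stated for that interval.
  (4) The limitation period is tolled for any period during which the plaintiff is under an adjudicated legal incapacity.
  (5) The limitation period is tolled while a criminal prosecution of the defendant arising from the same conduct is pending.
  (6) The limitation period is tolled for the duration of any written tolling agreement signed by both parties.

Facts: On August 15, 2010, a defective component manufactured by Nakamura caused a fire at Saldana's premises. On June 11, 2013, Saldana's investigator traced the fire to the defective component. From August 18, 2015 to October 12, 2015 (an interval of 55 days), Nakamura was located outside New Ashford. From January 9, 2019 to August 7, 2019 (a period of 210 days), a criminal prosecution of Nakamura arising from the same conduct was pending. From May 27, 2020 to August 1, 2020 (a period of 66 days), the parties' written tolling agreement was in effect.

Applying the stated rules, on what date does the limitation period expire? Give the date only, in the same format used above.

The claim accrued on June 11, 2013 — the later of the August 15, 2010 act and the June 11, 2013 discovery.
The untolled deadline — 6 years after June 11, 2013 — is June 11, 2019.
Because the pending criminal prosecution ran from January 9, 2019 to August 7, 2019, the deadline is extended by 210 days to January 7, 2020.
The written tolling agreement from May 27, 2020 to August 1, 2020 began after the period had already run on January 7, 2020, so it has no tolling effect.
The defendant's absence from the jurisdiction from August 18, 2015 to October 12, 2015 does not toll the period, because no stated rule makes the defendant's absence a tolling event.

January 7, 2020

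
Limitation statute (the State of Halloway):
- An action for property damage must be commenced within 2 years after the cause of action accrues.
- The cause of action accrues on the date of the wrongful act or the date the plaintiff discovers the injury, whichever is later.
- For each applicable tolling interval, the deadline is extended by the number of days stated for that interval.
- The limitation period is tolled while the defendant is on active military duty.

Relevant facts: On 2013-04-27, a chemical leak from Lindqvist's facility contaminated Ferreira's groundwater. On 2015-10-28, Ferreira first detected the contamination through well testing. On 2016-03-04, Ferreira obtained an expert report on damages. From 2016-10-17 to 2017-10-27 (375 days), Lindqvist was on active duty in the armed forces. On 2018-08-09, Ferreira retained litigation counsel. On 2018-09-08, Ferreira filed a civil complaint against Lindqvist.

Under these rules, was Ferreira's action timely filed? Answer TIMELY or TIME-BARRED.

TIMELY

Because discovery on 2015-10-28 post-dates the 2013-04-27 act, accrual under the later-of rule falls on 2015-10-28.
Adding the 2 years base period to 2015-10-28 gives a deadline of 2017-10-28, before any tolling.
Because the defendant's active military service ran from 2016-10-17 to 2017-10-27, the deadline is extended by 375 days to 2018-11-07.
None of the other events listed affects the running of the period under the stated rules.
Filing on 2018-09-08 beat the 2018-11-07 deadline — the action is timely.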